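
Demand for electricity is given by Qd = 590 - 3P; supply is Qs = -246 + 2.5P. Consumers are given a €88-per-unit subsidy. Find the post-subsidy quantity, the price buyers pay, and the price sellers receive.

Pre-subsidy: 590 - 3P = -246 + 2.5P gives P* = 152, Q* = 134.
With the rebate, buyers effectively pay Pb = Ps − 88, where Ps is the price sellers receive.
Demand in terms of Ps becomes Qd = 590 − 3(Ps − 88) = 854 - 3Ps. Setting this equal to supply: 854 - 3Ps = -246 + 2.5Ps, so Ps = 200.
Buyers pay Pb = 200 − 88 = 112; Q' = -246 + 2.5·200 = 254.

Q' = 254; buyers pay €112; sellers receive €200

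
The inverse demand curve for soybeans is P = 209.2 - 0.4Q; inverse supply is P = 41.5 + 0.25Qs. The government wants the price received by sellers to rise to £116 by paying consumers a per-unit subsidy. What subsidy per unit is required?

At a seller price of 116, quantity supplied is -166 + 4·116 = 298.
Buyers absorb 298 only when they pay Pb = 209.2 − 0.4·298 = 90.
s = Ps − Pb = 116 − 90 = 26.

Required subsidy s = £26 per unit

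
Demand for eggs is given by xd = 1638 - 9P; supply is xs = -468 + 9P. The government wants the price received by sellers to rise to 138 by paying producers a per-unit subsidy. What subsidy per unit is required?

At a seller price of 138, quantity supplied is -468 + 9·138 = 774.
Buyers absorb 774 only when they pay Pb with 1638 − 9·Pb = 774, i.e. Pb = 96.
s = Ps − Pb = 138 − 96 = 42.

Required subsidy s = 42 per unit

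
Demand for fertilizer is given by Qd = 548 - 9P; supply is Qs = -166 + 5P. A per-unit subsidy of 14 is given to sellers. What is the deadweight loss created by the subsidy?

Pre-subsidy: 548 - 9P = -166 + 5P gives P* = 51, Q* = 89.
With the subsidy, sellers receive Ps = Pb + 14 for each unit, where Pb is the price buyers pay.
Supply in terms of Pb becomes Qs = -166 + 5(Pb + 14) = -96 + 5Pb. Setting this equal to demand: 548 - 9Pb = -96 + 5Pb, so Pb = 46.
Sellers receive Ps = 46 + 14 = 60; Q' = 548 − 9·46 = 134.
The subsidy expands output by 134 − 89 = 45 past the efficient level; on those units the gap between marginal cost and willingness to pay runs from 0 up to 14.
DWL = ½ × 14 × 45 = 315.

Deadweight loss = 315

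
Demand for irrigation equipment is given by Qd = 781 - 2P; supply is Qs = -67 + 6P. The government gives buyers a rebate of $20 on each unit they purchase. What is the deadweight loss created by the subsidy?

Pre-subsidy: 781 - 2P = -67 + 6P gives P* = 106, Q* = 569.
With the rebate, buyers effectively pay Pb = Ps − 20, where Ps is the price sellers receive.
Demand in terms of Ps becomes Qd = 781 − 2(Ps − 20) = 821 - 2Ps. Setting this equal to supply: 821 - 2Ps = -67 + 6Ps, so Ps = 111.
Buyers pay Pb = 111 − 20 = 91; Q' = -67 + 6·111 = 599.
The subsidy expands output by 599 − 569 = 30 past the efficient level; on those units the gap between marginal cost and willingness to pay runs from 0 up to 20.
DWL = ½ × 20 × 30 = 300.

Deadweight loss = $300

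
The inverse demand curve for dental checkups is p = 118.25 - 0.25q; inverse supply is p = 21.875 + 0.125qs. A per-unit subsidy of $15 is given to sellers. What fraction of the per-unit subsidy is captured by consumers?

Pre-subsidy: 118.25 - 0.25q = 21.875 + 0.125q gives q* = 257 and p* = 54.
With the subsidy, sellers receive ps = pb + 15 for each unit, where pb is the price buyers pay.
On the curves, pb = 118.25 - 0.25q and ps = 21.875 + 0.125q; the wedge ps − pb = 15 gives 21.875 + 0.125q − (118.25 - 0.25q) = 15, so q' = 297.
Then pb = 118.25 − 0.25·297 = 44 and ps = 21.875 + 0.125·297 = 59.
Buyers' price falls by p* − pb = 54 − 44 = 10; sellers' price rises by ps − p* = 59 − 54 = 5.
So consumers capture 10/15 = 2/3 of each unit of subsidy.

Consumer share = 2/3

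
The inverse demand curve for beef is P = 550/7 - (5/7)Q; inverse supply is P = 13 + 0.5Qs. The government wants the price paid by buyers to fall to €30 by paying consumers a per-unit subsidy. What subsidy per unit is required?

At a buyer price of 30, quantity demanded is 110 − 1.4·30 = 68.
Sellers supply 68 only when they receive Ps = 13 + 0.5·68 = 47.
s = Ps − Pb = 47 − 30 = 17.

Required subsidy s = €17 per unit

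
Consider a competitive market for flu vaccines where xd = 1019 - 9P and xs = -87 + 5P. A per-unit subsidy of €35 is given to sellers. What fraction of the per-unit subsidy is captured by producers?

Producer share = 9/14

Pre-subsidy: 1019 - 9P = -87 + 5P gives P* = 79, x* = 308.
With the subsidy, sellers receive Ps = Pb + 35 for each unit, where Pb is the price buyers pay.
Supply in terms of Pb becomes xs = -87 + 5(Pb + 35) = 88 + 5Pb. Setting this equal to demand: 1019 - 9Pb = 88 + 5Pb, so Pb = 66.5.
Sellers receive Ps = 66.5 + 35 = 101.5; x' = 1019 − 9·66.5 = 420.5.
Buyers' price falls by P* − Pb = 79 − 66.5 = 12.5; sellers' price rises by Ps − P* = 101.5 − 79 = 22.5.
So producers capture 22.5/35 = 9/14 of each unit of subsidy.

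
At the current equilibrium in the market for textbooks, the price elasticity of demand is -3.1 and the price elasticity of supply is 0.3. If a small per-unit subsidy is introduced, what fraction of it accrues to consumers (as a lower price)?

For a small subsidy around the equilibrium, the benefit split depends on the relative slopes, which at a point are proportional to the elasticities.
Buyer share = εs/(εs + |εd|) = 0.3/(0.3 + 3.1) = 3/34; seller share = |εd|/(εs + |εd|) = 31/34.

Consumer share = 3/34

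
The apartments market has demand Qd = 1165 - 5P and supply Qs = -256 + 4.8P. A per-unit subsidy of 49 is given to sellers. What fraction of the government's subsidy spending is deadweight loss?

Pre-subsidy: 1165 - 5P = -256 + 4.8P gives P* = 145, Q* = 440.
With the subsidy, sellers receive Ps = Pb + 49 for each unit, where Pb is the price buyers pay.
Supply in terms of Pb becomes Qs = -256 + 4.8(Pb + 49) = -20.8 + 4.8Pb. Setting this equal to demand: 1165 - 5Pb = -20.8 + 4.8Pb, so Pb = 121.
Sellers receive Ps = 121 + 49 = 170; Q' = 1165 − 5·121 = 560.
ΔCS = ½(440 + 560)(145 − 121) = 12000; ΔPS = ½(440 + 560)(170 − 145) = 12500.
Government spending = 49 × 560 = 27440.
DWL = ½ × 49 × (560 − 440) = 2940; fraction = 2940 / 27440 = 3/28.

DWL / government spending = 3/28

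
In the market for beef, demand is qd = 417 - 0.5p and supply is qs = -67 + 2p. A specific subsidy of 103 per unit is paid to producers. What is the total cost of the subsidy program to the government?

Government cost = 37224.2

Pre-subsidy: 417 - 0.5p = -67 + 2p gives p* = 193.6, q* = 320.2.
With the subsidy, sellers receive ps = pb + 103 for each unit, where pb is the price buyers pay.
Supply in terms of pb becomes qs = -67 + 2(pb + 103) = 139 + 2pb. Setting this equal to demand: 417 - 0.5pb = 139 + 2pb, so pb = 111.2.
Sellers receive ps = 111.2 + 103 = 214.2; q' = 417 − 0.5·111.2 = 361.4.
Government outlay = subsidy × quantity = 103 × 361.4 = 37224.2.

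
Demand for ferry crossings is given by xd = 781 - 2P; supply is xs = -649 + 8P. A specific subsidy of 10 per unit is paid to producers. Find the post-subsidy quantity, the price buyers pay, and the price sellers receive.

x' = 511; buyers pay 135; sellers receive 145

Pre-subsidy: 781 - 2P = -649 + 8P gives P* = 143, x* = 495.
With the subsidy, sellers receive Ps = Pb + 10 for each unit, where Pb is the price buyers pay.
Supply in terms of Pb becomes xs = -649 + 8(Pb + 10) = -569 + 8Pb. Setting this equal to demand: 781 - 2Pb = -569 + 8Pb, so Pb = 135.
Sellers receive Ps = 135 + 10 = 145; x' = 781 − 2·135 = 511.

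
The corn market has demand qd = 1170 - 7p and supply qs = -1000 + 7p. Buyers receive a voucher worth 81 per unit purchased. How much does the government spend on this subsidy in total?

Government cost = 29848.5

Pre-subsidy: 1170 - 7p = -1000 + 7p gives p* = 155, q* = 85.
With the rebate, buyers effectively pay pb = ps − 81, where ps is the price sellers receive.
Demand in terms of ps becomes qd = 1170 − 7(ps − 81) = 1737 - 7ps. Setting this equal to supply: 1737 - 7ps = -1000 + 7ps, so ps = 195.5.
Buyers pay pb = 195.5 − 81 = 114.5; q' = -1000 + 7·195.5 = 368.5.
Government outlay = subsidy × quantity = 81 × 368.5 = 29848.5.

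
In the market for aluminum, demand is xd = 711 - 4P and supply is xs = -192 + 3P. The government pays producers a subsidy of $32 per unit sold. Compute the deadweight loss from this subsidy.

Pre-subsidy: 711 - 4P = -192 + 3P gives P* = 129, x* = 195.
With the subsidy, sellers receive Ps = Pb + 32 for each unit, where Pb is the price buyers pay.
Supply in terms of Pb becomes xs = -192 + 3(Pb + 32) = -96 + 3Pb. Setting this equal to demand: 711 - 4Pb = -96 + 3Pb, so Pb = 807/7.
Sellers receive Ps = 807/7 + 32 = 1031/7; x' = 711 − 4·(807/7) = 1749/7.
The subsidy expands output by 1749/7 − 195 = 384/7 past the efficient level; on those units the gap between marginal cost and willingness to pay runs from 0 up to 32.
DWL = ½ × 32 × 384/7 = 6144/7.

Deadweight loss = 6144/7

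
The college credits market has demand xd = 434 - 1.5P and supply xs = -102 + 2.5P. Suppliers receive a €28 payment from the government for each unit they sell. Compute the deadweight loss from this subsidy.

Pre-subsidy: 434 - 1.5P = -102 + 2.5P gives P* = 134, x* = 233.
With the subsidy, sellers receive Ps = Pb + 28 for each unit, where Pb is the price buyers pay.
Supply in terms of Pb becomes xs = -102 + 2.5(Pb + 28) = -32 + 2.5Pb. Setting this equal to demand: 434 - 1.5Pb = -32 + 2.5Pb, so Pb = 116.5.
Sellers receive Ps = 116.5 + 28 = 144.5; x' = 434 − 1.5·116.5 = 259.25.
The subsidy expands output by 259.25 − 233 = 26.25 past the efficient level; on those units the gap between marginal cost and willingness to pay runs from 0 up to 28.
DWL = ½ × 28 × 26.25 = 367.5.

Deadweight loss = €367.5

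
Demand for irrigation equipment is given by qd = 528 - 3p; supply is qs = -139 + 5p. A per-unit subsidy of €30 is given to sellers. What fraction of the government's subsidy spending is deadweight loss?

DWL / government spending = 25/297

Pre-subsidy: 528 - 3p = -139 + 5p gives p* = 83.375, q* = 277.875.
With the subsidy, sellers receive ps = pb + 30 for each unit, where pb is the price buyers pay.
Supply in terms of pb becomes qs = -139 + 5(pb + 30) = 11 + 5pb. Setting this equal to demand: 528 - 3pb = 11 + 5pb, so pb = 64.625.
Sellers receive ps = 64.625 + 30 = 94.625; q' = 528 − 3·64.625 = 334.125.
ΔCS = ½(277.875 + 334.125)(83.375 − 64.625) = 5737.5; ΔPS = ½(277.875 + 334.125)(94.625 − 83.375) = 3442.5.
Government spending = 30 × 334.125 = 10023.75.
DWL = ½ × 30 × (334.125 − 277.875) = 843.75; fraction = 843.75 / 10023.75 = 25/297.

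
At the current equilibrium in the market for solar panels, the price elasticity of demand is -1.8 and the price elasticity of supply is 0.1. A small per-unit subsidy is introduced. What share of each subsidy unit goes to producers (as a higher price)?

Producer share = 18/19

For a small subsidy around the equilibrium, the benefit split depends on the relative slopes, which at a point are proportional to the elasticities.
Buyer share = εs/(εs + |εd|) = 0.1/(0.1 + 1.8) = 1/19; seller share = |εd|/(εs + |εd|) = 18/19.
So producers capture 18/19 of the subsidy.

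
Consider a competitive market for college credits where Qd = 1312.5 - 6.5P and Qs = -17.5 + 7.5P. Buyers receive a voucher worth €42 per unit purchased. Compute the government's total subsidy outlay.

Government cost = €35332.5

Pre-subsidy: 1312.5 - 6.5P = -17.5 + 7.5P gives P* = 95, Q* = 695.
With the rebate, buyers effectively pay Pb = Ps − 42, where Ps is the price sellers receive.
Demand in terms of Ps becomes Qd = 1312.5 − 6.5(Ps − 42) = 1585.5 - 6.5Ps. Setting this equal to supply: 1585.5 - 6.5Ps = -17.5 + 7.5Ps, so Ps = 114.5.
Buyers pay Pb = 114.5 − 42 = 72.5; Q' = -17.5 + 7.5·114.5 = 841.25.
Government outlay = subsidy × quantity = 42 × 841.25 = 35332.5.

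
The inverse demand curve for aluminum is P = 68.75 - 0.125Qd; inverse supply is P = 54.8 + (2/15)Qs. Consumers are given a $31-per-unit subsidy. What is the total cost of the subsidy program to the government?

Pre-subsidy: 68.75 - 0.125Q = 54.8 + (2/15)Q gives Q* = 54 and P* = 62.
With the rebate, buyers effectively pay Pb = Ps − 31, where Ps is the price sellers receive.
On the curves, Pb = 68.75 - 0.125Q and Ps = 54.8 + (2/15)Q; the wedge Ps − Pb = 31 gives 54.8 + (2/15)Q − (68.75 - 0.125Q) = 31, so Q' = 174.
Then Pb = 68.75 − 0.125·174 = 47 and Ps = 54.8 + (2/15)·174 = 78.
Government outlay = subsidy × quantity = 31 × 174 = 5394.

Government cost = $5394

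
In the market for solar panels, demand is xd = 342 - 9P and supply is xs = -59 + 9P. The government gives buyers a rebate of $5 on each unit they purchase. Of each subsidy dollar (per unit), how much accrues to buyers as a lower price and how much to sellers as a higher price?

Buyers gain $2.5 per unit; sellers gain $2.5 per unit

Pre-subsidy: 342 - 9P = -59 + 9P gives P* = 401/18, x* = 141.5.
With the rebate, buyers effectively pay Pb = Ps − 5, where Ps is the price sellers receive.
Demand in terms of Ps becomes xd = 342 − 9(Ps − 5) = 387 - 9Ps. Setting this equal to supply: 387 - 9Ps = -59 + 9Ps, so Ps = 223/9.
Buyers pay Pb = 223/9 − 5 = 178/9; x' = -59 + 9·(223/9) = 164.
Buyers' price falls by P* − Pb = 401/18 − 178/9 = 2.5; sellers' price rises by Ps − P* = 223/9 − 401/18 = 2.5.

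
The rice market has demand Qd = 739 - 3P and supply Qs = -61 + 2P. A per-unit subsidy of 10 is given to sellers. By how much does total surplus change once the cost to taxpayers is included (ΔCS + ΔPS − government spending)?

Pre-subsidy: 739 - 3P = -61 + 2P gives P* = 160, Q* = 259.
With the subsidy, sellers receive Ps = Pb + 10 for each unit, where Pb is the price buyers pay.
Supply in terms of Pb becomes Qs = -61 + 2(Pb + 10) = -41 + 2Pb. Setting this equal to demand: 739 - 3Pb = -41 + 2Pb, so Pb = 156.
Sellers receive Ps = 156 + 10 = 166; Q' = 739 − 3·156 = 271.
ΔCS = ½(259 + 271)(160 − 156) = 1060; ΔPS = ½(259 + 271)(166 − 160) = 1590.
Government spending = 10 × 271 = 2710.
Net change = 1060 + 1590 − 2710 = -60. The loss equals the DWL triangle ½·10·12.

Net change in total surplus = -60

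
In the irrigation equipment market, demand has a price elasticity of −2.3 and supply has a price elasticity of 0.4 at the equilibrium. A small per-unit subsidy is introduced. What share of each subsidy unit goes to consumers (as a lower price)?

For a small subsidy around the equilibrium, the benefit split depends on the relative slopes, which at a point are proportional to the elasticities.
Buyer share = εs/(εs + |εd|) = 0.4/(0.4 + 2.3) = 4/27; seller share = |εd|/(εs + |εd|) = 23/27.

Consumer share = 4/27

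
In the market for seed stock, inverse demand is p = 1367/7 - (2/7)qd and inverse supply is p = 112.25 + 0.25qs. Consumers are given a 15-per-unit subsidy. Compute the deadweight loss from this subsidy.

Pre-subsidy: 1367/7 - (2/7)q = 112.25 + 0.25q gives q* = 155 and p* = 151.
With the rebate, buyers effectively pay pb = ps − 15, where ps is the price sellers receive.
On the curves, pb = 1367/7 - (2/7)q and ps = 112.25 + 0.25q; the wedge ps − pb = 15 gives 112.25 + 0.25q − (1367/7 - (2/7)q) = 15, so q' = 183.
Then pb = 1367/7 − (2/7)·183 = 143 and ps = 112.25 + 0.25·183 = 158.
The subsidy expands output by 183 − 155 = 28 past the efficient level; on those units the gap between marginal cost and willingness to pay runs from 0 up to 15.
DWL = ½ × 15 × 28 = 210.

Deadweight loss = 210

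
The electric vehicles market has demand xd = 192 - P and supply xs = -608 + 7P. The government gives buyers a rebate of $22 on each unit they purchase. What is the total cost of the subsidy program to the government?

Pre-subsidy: 192 - P = -608 + 7P gives P* = 100, x* = 92.
With the rebate, buyers effectively pay Pb = Ps − 22, where Ps is the price sellers receive.
Demand in terms of Ps becomes xd = 192 − 1(Ps − 22) = 214 - Ps. Setting this equal to supply: 214 - Ps = -608 + 7Ps, so Ps = 102.75.
Buyers pay Pb = 102.75 − 22 = 80.75; x' = -608 + 7·102.75 = 111.25.
Government outlay = subsidy × quantity = 22 × 111.25 = 2447.5.

Government cost = $2447.5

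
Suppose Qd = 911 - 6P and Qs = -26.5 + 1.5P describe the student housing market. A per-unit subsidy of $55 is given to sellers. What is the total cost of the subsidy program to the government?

Government cost = $12485

Pre-subsidy: 911 - 6P = -26.5 + 1.5P gives P* = 125, Q* = 161.
With the subsidy, sellers receive Ps = Pb + 55 for each unit, where Pb is the price buyers pay.
Supply in terms of Pb becomes Qs = -26.5 + 1.5(Pb + 55) = 56 + 1.5Pb. Setting this equal to demand: 911 - 6Pb = 56 + 1.5Pb, so Pb = 114.
Sellers receive Ps = 114 + 55 = 169; Q' = 911 − 6·114 = 227.
Government outlay = subsidy × quantity = 55 × 227 = 12485.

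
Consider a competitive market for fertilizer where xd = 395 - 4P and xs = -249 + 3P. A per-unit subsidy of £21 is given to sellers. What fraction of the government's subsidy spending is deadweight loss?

DWL / government spending = 2/7

Pre-subsidy: 395 - 4P = -249 + 3P gives P* = 92, x* = 27.
With the subsidy, sellers receive Ps = Pb + 21 for each unit, where Pb is the price buyers pay.
Supply in terms of Pb becomes xs = -249 + 3(Pb + 21) = -186 + 3Pb. Setting this equal to demand: 395 - 4Pb = -186 + 3Pb, so Pb = 83.
Sellers receive Ps = 83 + 21 = 104; x' = 395 − 4·83 = 63.
ΔCS = ½(27 + 63)(92 − 83) = 405; ΔPS = ½(27 + 63)(104 − 92) = 540.
Government spending = 21 × 63 = 1323.
DWL = ½ × 21 × (63 − 27) = 378; fraction = 378 / 1323 = 2/7.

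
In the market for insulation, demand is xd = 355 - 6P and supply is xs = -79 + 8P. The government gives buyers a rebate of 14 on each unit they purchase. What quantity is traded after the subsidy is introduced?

x' = 217

Pre-subsidy: 355 - 6P = -79 + 8P gives P* = 31, x* = 169.
With the rebate, buyers effectively pay Pb = Ps − 14, where Ps is the price sellers receive.
Demand in terms of Ps becomes xd = 355 − 6(Ps − 14) = 439 - 6Ps. Setting this equal to supply: 439 - 6Ps = -79 + 8Ps, so Ps = 37.
Buyers pay Pb = 37 − 14 = 23; x' = -79 + 8·37 = 217.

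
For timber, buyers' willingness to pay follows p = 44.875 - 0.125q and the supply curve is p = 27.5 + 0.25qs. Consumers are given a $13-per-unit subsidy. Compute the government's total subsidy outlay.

Government cost = $1053

Pre-subsidy: 44.875 - 0.125q = 27.5 + 0.25q gives q* = 139/3 and p* = 469/12.
With the rebate, buyers effectively pay pb = ps − 13, where ps is the price sellers receive.
On the curves, pb = 44.875 - 0.125q and ps = 27.5 + 0.25q; the wedge ps − pb = 13 gives 27.5 + 0.25q − (44.875 - 0.125q) = 13, so q' = 81.
Then pb = 44.875 − 0.125·81 = 34.75 and ps = 27.5 + 0.25·81 = 47.75.
Government outlay = subsidy × quantity = 13 × 81 = 1053.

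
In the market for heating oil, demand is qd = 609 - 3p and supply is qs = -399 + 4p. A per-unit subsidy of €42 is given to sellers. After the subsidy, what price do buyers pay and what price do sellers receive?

Buyers pay €120; sellers receive €162

Pre-subsidy: 609 - 3p = -399 + 4p gives p* = 144, q* = 177.
With the subsidy, sellers receive ps = pb + 42 for each unit, where pb is the price buyers pay.
Supply in terms of pb becomes qs = -399 + 4(pb + 42) = -231 + 4pb. Setting this equal to demand: 609 - 3pb = -231 + 4pb, so pb = 120.
Sellers receive ps = 120 + 42 = 162; q' = 609 − 3·120 = 249.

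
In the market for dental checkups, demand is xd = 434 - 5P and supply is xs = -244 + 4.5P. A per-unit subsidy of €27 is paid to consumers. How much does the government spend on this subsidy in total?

Pre-subsidy: 434 - 5P = -244 + 4.5P gives P* = 1356/19, x* = 1466/19.
With the rebate, buyers effectively pay Pb = Ps − 27, where Ps is the price sellers receive.
Demand in terms of Ps becomes xd = 434 − 5(Ps − 27) = 569 - 5Ps. Setting this equal to supply: 569 - 5Ps = -244 + 4.5Ps, so Ps = 1626/19.
Buyers pay Pb = 1626/19 − 27 = 1113/19; x' = -244 + 4.5·(1626/19) = 2681/19.
Government outlay = subsidy × quantity = 27 × 2681/19 = 72387/19.

Government cost = 72387/19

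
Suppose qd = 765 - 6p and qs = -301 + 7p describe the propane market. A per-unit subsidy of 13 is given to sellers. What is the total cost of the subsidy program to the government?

Government cost = 4095

Pre-subsidy: 765 - 6p = -301 + 7p gives p* = 82, q* = 273.
With the subsidy, sellers receive ps = pb + 13 for each unit, where pb is the price buyers pay.
Supply in terms of pb becomes qs = -301 + 7(pb + 13) = -210 + 7pb. Setting this equal to demand: 765 - 6pb = -210 + 7pb, so pb = 75.
Sellers receive ps = 75 + 13 = 88; q' = 765 − 6·75 = 315.
Government outlay = subsidy × quantity = 13 × 315 = 4095.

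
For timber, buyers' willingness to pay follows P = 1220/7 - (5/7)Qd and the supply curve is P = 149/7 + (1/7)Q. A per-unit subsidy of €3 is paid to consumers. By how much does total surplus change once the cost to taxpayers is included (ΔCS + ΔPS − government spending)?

Net change in total surplus = -€5.25

Pre-subsidy: 1220/7 - (5/7)Q = 149/7 + (1/7)Q gives Q* = 178.5 and P* = 655/14.
With the rebate, buyers effectively pay Pb = Ps − 3, where Ps is the price sellers receive.
On the curves, Pb = 1220/7 - (5/7)Q and Ps = 149/7 + (1/7)Q; the wedge Ps − Pb = 3 gives 149/7 + (1/7)Q − (1220/7 - (5/7)Q) = 3, so Q' = 182.
Then Pb = 1220/7 − (5/7)·182 = 310/7 and Ps = 149/7 + (1/7)·182 = 331/7.
ΔCS = ½(178.5 + 182)(655/14 − 310/7) = 450.625; ΔPS = ½(178.5 + 182)(331/7 − 655/14) = 90.125.
Government spending = 3 × 182 = 546.
Net change = 450.625 + 90.125 − 546 = -5.25. The loss equals the DWL triangle ½·3·3.5.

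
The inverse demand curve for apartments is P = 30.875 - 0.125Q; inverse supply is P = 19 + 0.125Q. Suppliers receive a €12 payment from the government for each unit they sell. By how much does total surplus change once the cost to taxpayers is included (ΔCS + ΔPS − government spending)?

Net change in total surplus = -€288

Pre-subsidy: 30.875 - 0.125Q = 19 + 0.125Q gives Q* = 47.5 and P* = 24.9375.
With the subsidy, sellers receive Ps = Pb + 12 for each unit, where Pb is the price buyers pay.
On the curves, Pb = 30.875 - 0.125Q and Ps = 19 + 0.125Q; the wedge Ps − Pb = 12 gives 19 + 0.125Q − (30.875 - 0.125Q) = 12, so Q' = 95.5.
Then Pb = 30.875 − 0.125·95.5 = 18.9375 and Ps = 19 + 0.125·95.5 = 30.9375.
ΔCS = ½(47.5 + 95.5)(24.9375 − 18.9375) = 429; ΔPS = ½(47.5 + 95.5)(30.9375 − 24.9375) = 429.
Government spending = 12 × 95.5 = 1146.
Net change = 429 + 429 − 1146 = -288. The loss equals the DWL triangle ½·12·48.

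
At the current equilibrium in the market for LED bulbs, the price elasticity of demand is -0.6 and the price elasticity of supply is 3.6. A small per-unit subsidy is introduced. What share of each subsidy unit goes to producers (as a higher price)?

Producer share = 1/7

For a small subsidy around the equilibrium, the benefit split depends on the relative slopes, which at a point are proportional to the elasticities.
Buyer share = εs/(εs + |εd|) = 3.6/(3.6 + 0.6) = 6/7; seller share = |εd|/(εs + |εd|) = 1/7.
So producers capture 1/7 of the subsidy.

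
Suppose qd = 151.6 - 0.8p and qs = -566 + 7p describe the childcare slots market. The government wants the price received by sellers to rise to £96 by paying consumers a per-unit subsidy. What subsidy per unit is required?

At a seller price of 96, quantity supplied is -566 + 7·96 = 106.
Buyers absorb 106 only when they pay pb with 151.6 − 0.8·pb = 106, i.e. pb = 57.
s = ps − pb = 96 − 57 = 39.

Required subsidy s = £39 per unit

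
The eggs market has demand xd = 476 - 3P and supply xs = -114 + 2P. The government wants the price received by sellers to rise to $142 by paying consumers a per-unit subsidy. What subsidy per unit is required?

At a seller price of 142, quantity supplied is -114 + 2·142 = 170.
Buyers absorb 170 only when they pay Pb with 476 − 3·Pb = 170, i.e. Pb = 102.
s = Ps − Pb = 142 − 102 = 40.

Required subsidy s = $40 per unit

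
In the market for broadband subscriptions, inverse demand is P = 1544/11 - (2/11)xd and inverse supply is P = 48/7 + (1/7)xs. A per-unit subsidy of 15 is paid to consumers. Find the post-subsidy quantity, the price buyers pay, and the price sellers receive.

Pre-subsidy: 1544/11 - (2/11)x = 48/7 + (1/7)x gives x* = 411.2 and P* = 65.6.
With the rebate, buyers effectively pay Pb = Ps − 15, where Ps is the price sellers receive.
On the curves, Pb = 1544/11 - (2/11)x and Ps = 48/7 + (1/7)x; the wedge Ps − Pb = 15 gives 48/7 + (1/7)x − (1544/11 - (2/11)x) = 15, so x' = 457.4.
Then Pb = 1544/11 − (2/11)·457.4 = 57.2 and Ps = 48/7 + (1/7)·457.4 = 72.2.

x' = 457.4; buyers pay 57.2; sellers receive 72.2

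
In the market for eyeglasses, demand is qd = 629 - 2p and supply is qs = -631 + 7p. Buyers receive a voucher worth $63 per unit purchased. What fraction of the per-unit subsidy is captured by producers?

Pre-subsidy: 629 - 2p = -631 + 7p gives p* = 140, q* = 349.
With the rebate, buyers effectively pay pb = ps − 63, where ps is the price sellers receive.
Demand in terms of ps becomes qd = 629 − 2(ps − 63) = 755 - 2ps. Setting this equal to supply: 755 - 2ps = -631 + 7ps, so ps = 154.
Buyers pay pb = 154 − 63 = 91; q' = -631 + 7·154 = 447.
Buyers' price falls by p* − pb = 140 − 91 = 49; sellers' price rises by ps − p* = 154 − 140 = 14.
So producers capture 14/63 = 2/9 of each unit of subsidy.

Producer share = 2/9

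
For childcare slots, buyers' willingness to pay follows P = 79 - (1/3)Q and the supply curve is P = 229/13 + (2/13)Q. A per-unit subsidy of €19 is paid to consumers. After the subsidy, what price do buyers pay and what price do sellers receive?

Pre-subsidy: 79 - (1/3)Q = 229/13 + (2/13)Q gives Q* = 126 and P* = 37.
With the rebate, buyers effectively pay Pb = Ps − 19, where Ps is the price sellers receive.
On the curves, Pb = 79 - (1/3)Q and Ps = 229/13 + (2/13)Q; the wedge Ps − Pb = 19 gives 229/13 + (2/13)Q − (79 - (1/3)Q) = 19, so Q' = 165.
Then Pb = 79 − (1/3)·165 = 24 and Ps = 229/13 + (2/13)·165 = 43.

Buyers pay €24; sellers receive €43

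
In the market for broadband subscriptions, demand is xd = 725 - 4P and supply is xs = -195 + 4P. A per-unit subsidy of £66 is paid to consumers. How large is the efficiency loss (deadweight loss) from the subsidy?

Pre-subsidy: 725 - 4P = -195 + 4P gives P* = 115, x* = 265.
With the rebate, buyers effectively pay Pb = Ps − 66, where Ps is the price sellers receive.
Demand in terms of Ps becomes xd = 725 − 4(Ps − 66) = 989 - 4Ps. Setting this equal to supply: 989 - 4Ps = -195 + 4Ps, so Ps = 148.
Buyers pay Pb = 148 − 66 = 82; x' = -195 + 4·148 = 397.
The subsidy expands output by 397 − 265 = 132 past the efficient level; on those units the gap between marginal cost and willingness to pay runs from 0 up to 66.
DWL = ½ × 66 × 132 = 4356.

Deadweight loss = £4356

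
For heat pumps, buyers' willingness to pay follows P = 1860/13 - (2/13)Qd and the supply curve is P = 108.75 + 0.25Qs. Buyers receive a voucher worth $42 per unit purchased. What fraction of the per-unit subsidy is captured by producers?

Pre-subsidy: 1860/13 - (2/13)Q = 108.75 + 0.25Q gives Q* = 85 and P* = 130.
With the rebate, buyers effectively pay Pb = Ps − 42, where Ps is the price sellers receive.
On the curves, Pb = 1860/13 - (2/13)Q and Ps = 108.75 + 0.25Q; the wedge Ps − Pb = 42 gives 108.75 + 0.25Q − (1860/13 - (2/13)Q) = 42, so Q' = 189.
Then Pb = 1860/13 − (2/13)·189 = 114 and Ps = 108.75 + 0.25·189 = 156.
Buyers' price falls by P* − Pb = 130 − 114 = 16; sellers' price rises by Ps − P* = 156 − 130 = 26.
So producers capture 26/42 = 13/21 of each unit of subsidy.

Producer share = 13/21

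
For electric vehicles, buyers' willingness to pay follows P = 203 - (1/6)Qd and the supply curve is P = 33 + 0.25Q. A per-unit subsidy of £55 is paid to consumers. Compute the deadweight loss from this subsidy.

Pre-subsidy: 203 - (1/6)Q = 33 + 0.25Q gives Q* = 408 and P* = 135.
With the rebate, buyers effectively pay Pb = Ps − 55, where Ps is the price sellers receive.
On the curves, Pb = 203 - (1/6)Q and Ps = 33 + 0.25Q; the wedge Ps − Pb = 55 gives 33 + 0.25Q − (203 - (1/6)Q) = 55, so Q' = 540.
Then Pb = 203 − (1/6)·540 = 113 and Ps = 33 + 0.25·540 = 168.
The subsidy expands output by 540 − 408 = 132 past the efficient level; on those units the gap between marginal cost and willingness to pay runs from 0 up to 55.
DWL = ½ × 55 × 132 = 3630.

Deadweight loss = £3630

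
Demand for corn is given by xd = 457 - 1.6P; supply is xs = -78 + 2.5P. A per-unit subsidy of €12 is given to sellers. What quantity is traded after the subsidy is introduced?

Pre-subsidy: 457 - 1.6P = -78 + 2.5P gives P* = 5350/41, x* = 10177/41.
With the subsidy, sellers receive Ps = Pb + 12 for each unit, where Pb is the price buyers pay.
Supply in terms of Pb becomes xs = -78 + 2.5(Pb + 12) = -48 + 2.5Pb. Setting this equal to demand: 457 - 1.6Pb = -48 + 2.5Pb, so Pb = 5050/41.
Sellers receive Ps = 5050/41 + 12 = 5542/41; x' = 457 − 1.6·(5050/41) = 10657/41.

x' = 10657/41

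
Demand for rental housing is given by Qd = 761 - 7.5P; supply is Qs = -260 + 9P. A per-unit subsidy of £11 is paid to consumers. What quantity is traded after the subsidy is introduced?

Pre-subsidy: 761 - 7.5P = -260 + 9P gives P* = 2042/33, Q* = 3266/11.
With the rebate, buyers effectively pay Pb = Ps − 11, where Ps is the price sellers receive.
Demand in terms of Ps becomes Qd = 761 − 7.5(Ps − 11) = 843.5 - 7.5Ps. Setting this equal to supply: 843.5 - 7.5Ps = -260 + 9Ps, so Ps = 2207/33.
Buyers pay Pb = 2207/33 − 11 = 1844/33; Q' = -260 + 9·(2207/33) = 3761/11.

Q' = 3761/11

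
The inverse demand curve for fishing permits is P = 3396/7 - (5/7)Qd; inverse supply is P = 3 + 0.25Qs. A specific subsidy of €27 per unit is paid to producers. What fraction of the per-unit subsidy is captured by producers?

Producer share = 7/27

Pre-subsidy: 3396/7 - (5/7)Q = 3 + 0.25Q gives Q* = 500 and P* = 128.
With the subsidy, sellers receive Ps = Pb + 27 for each unit, where Pb is the price buyers pay.
On the curves, Pb = 3396/7 - (5/7)Q and Ps = 3 + 0.25Q; the wedge Ps − Pb = 27 gives 3 + 0.25Q − (3396/7 - (5/7)Q) = 27, so Q' = 528.
Then Pb = 3396/7 − (5/7)·528 = 108 and Ps = 3 + 0.25·528 = 135.
Buyers' price falls by P* − Pb = 128 − 108 = 20; sellers' price rises by Ps − P* = 135 − 128 = 7.
So producers capture 7/27 = 7/27 of each unit of subsidy.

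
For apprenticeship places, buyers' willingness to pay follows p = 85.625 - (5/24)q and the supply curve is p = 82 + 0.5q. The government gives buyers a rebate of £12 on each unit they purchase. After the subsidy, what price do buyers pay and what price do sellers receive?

Buyers pay 2755/34; sellers receive 3163/34

Pre-subsidy: 85.625 - (5/24)q = 82 + 0.5q gives q* = 87/17 and p* = 2875/34.
With the rebate, buyers effectively pay pb = ps − 12, where ps is the price sellers receive.
On the curves, pb = 85.625 - (5/24)q and ps = 82 + 0.5q; the wedge ps − pb = 12 gives 82 + 0.5q − (85.625 - (5/24)q) = 12, so q' = 375/17.
Then pb = 85.625 − (5/24)·(375/17) = 2755/34 and ps = 82 + 0.5·(375/17) = 3163/34.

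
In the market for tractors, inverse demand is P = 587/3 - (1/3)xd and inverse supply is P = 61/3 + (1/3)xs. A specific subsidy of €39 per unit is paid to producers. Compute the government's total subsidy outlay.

Government cost = €12538.5

Pre-subsidy: 587/3 - (1/3)x = 61/3 + (1/3)x gives x* = 263 and P* = 108.
With the subsidy, sellers receive Ps = Pb + 39 for each unit, where Pb is the price buyers pay.
On the curves, Pb = 587/3 - (1/3)x and Ps = 61/3 + (1/3)x; the wedge Ps − Pb = 39 gives 61/3 + (1/3)x − (587/3 - (1/3)x) = 39, so x' = 321.5.
Then Pb = 587/3 − (1/3)·321.5 = 88.5 and Ps = 61/3 + (1/3)·321.5 = 127.5.
Government outlay = subsidy × quantity = 39 × 321.5 = 12538.5.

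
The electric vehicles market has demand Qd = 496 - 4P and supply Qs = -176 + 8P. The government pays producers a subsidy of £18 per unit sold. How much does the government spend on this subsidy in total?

Pre-subsidy: 496 - 4P = -176 + 8P gives P* = 56, Q* = 272.
With the subsidy, sellers receive Ps = Pb + 18 for each unit, where Pb is the price buyers pay.
Supply in terms of Pb becomes Qs = -176 + 8(Pb + 18) = -32 + 8Pb. Setting this equal to demand: 496 - 4Pb = -32 + 8Pb, so Pb = 44.
Sellers receive Ps = 44 + 18 = 62; Q' = 496 − 4·44 = 320.
Government outlay = subsidy × quantity = 18 × 320 = 5760.

Government cost = £5760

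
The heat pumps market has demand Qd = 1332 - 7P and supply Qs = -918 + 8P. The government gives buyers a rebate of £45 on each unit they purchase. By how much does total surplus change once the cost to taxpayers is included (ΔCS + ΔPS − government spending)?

Pre-subsidy: 1332 - 7P = -918 + 8P gives P* = 150, Q* = 282.
With the rebate, buyers effectively pay Pb = Ps − 45, where Ps is the price sellers receive.
Demand in terms of Ps becomes Qd = 1332 − 7(Ps − 45) = 1647 - 7Ps. Setting this equal to supply: 1647 - 7Ps = -918 + 8Ps, so Ps = 171.
Buyers pay Pb = 171 − 45 = 126; Q' = -918 + 8·171 = 450.
ΔCS = ½(282 + 450)(150 − 126) = 8784; ΔPS = ½(282 + 450)(171 − 150) = 7686.
Government spending = 45 × 450 = 20250.
Net change = 8784 + 7686 − 20250 = -3780. The loss equals the DWL triangle ½·45·168.

Net change in total surplus = -£3780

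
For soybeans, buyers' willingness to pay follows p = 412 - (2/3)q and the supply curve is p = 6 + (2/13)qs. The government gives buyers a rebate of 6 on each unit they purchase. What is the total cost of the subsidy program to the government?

Government cost = 3012.75

Pre-subsidy: 412 - (2/3)q = 6 + (2/13)q gives q* = 494.8125 and p* = 82.125.
With the rebate, buyers effectively pay pb = ps − 6, where ps is the price sellers receive.
On the curves, pb = 412 - (2/3)q and ps = 6 + (2/13)q; the wedge ps − pb = 6 gives 6 + (2/13)q − (412 - (2/3)q) = 6, so q' = 502.125.
Then pb = 412 − (2/3)·502.125 = 77.25 and ps = 6 + (2/13)·502.125 = 83.25.
Government outlay = subsidy × quantity = 6 × 502.125 = 3012.75.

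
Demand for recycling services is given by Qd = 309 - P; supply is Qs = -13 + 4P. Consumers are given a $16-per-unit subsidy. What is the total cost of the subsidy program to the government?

Government cost = $4118.4

Pre-subsidy: 309 - P = -13 + 4P gives P* = 64.4, Q* = 244.6.
With the rebate, buyers effectively pay Pb = Ps − 16, where Ps is the price sellers receive.
Demand in terms of Ps becomes Qd = 309 − 1(Ps − 16) = 325 - Ps. Setting this equal to supply: 325 - Ps = -13 + 4Ps, so Ps = 67.6.
Buyers pay Pb = 67.6 − 16 = 51.6; Q' = -13 + 4·67.6 = 257.4.
Government outlay = subsidy × quantity = 16 × 257.4 = 4118.4.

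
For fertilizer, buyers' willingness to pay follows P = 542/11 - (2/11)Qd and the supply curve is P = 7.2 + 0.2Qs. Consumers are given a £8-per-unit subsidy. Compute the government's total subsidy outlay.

Pre-subsidy: 542/11 - (2/11)Q = 7.2 + 0.2Q gives Q* = 2314/21 and P* = 614/21.
With the rebate, buyers effectively pay Pb = Ps − 8, where Ps is the price sellers receive.
On the curves, Pb = 542/11 - (2/11)Q and Ps = 7.2 + 0.2Q; the wedge Ps − Pb = 8 gives 7.2 + 0.2Q − (542/11 - (2/11)Q) = 8, so Q' = 918/7.
Then Pb = 542/11 − (2/11)·(918/7) = 178/7 and Ps = 7.2 + 0.2·(918/7) = 234/7.
Government outlay = subsidy × quantity = 8 × 918/7 = 7344/7.

Government cost = 7344/7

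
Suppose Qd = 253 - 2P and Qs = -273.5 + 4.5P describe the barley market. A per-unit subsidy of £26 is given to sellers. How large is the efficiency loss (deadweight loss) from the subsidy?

Pre-subsidy: 253 - 2P = -273.5 + 4.5P gives P* = 81, Q* = 91.
With the subsidy, sellers receive Ps = Pb + 26 for each unit, where Pb is the price buyers pay.
Supply in terms of Pb becomes Qs = -273.5 + 4.5(Pb + 26) = -156.5 + 4.5Pb. Setting this equal to demand: 253 - 2Pb = -156.5 + 4.5Pb, so Pb = 63.
Sellers receive Ps = 63 + 26 = 89; Q' = 253 − 2·63 = 127.
The subsidy expands output by 127 − 91 = 36 past the efficient level; on those units the gap between marginal cost and willingness to pay runs from 0 up to 26.
DWL = ½ × 26 × 36 = 468.

Deadweight loss = £468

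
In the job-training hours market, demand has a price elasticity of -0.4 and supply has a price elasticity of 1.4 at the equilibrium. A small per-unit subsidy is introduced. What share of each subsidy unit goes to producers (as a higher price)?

For a small subsidy around the equilibrium, the benefit split depends on the relative slopes, which at a point are proportional to the elasticities.
Buyer share = εs/(εs + |εd|) = 1.4/(1.4 + 0.4) = 7/9; seller share = |εd|/(εs + |εd|) = 2/9.
So producers capture 2/9 of the subsidy.

Producer share = 2/9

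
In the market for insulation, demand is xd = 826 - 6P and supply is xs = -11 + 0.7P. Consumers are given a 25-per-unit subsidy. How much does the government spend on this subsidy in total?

Government cost = 154300/67

Pre-subsidy: 826 - 6P = -11 + 0.7P gives P* = 8370/67, x* = 5122/67.
With the rebate, buyers effectively pay Pb = Ps − 25, where Ps is the price sellers receive.
Demand in terms of Ps becomes xd = 826 − 6(Ps − 25) = 976 - 6Ps. Setting this equal to supply: 976 - 6Ps = -11 + 0.7Ps, so Ps = 9870/67.
Buyers pay Pb = 9870/67 − 25 = 8195/67; x' = -11 + 0.7·(9870/67) = 6172/67.
Government outlay = subsidy × quantity = 25 × 6172/67 = 154300/67.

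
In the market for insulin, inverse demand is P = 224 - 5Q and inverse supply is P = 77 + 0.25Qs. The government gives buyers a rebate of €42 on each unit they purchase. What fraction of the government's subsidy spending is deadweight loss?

DWL / government spending = 1/9

Pre-subsidy: 224 - 5Q = 77 + 0.25Q gives Q* = 28 and P* = 84.
With the rebate, buyers effectively pay Pb = Ps − 42, where Ps is the price sellers receive.
On the curves, Pb = 224 - 5Q and Ps = 77 + 0.25Q; the wedge Ps − Pb = 42 gives 77 + 0.25Q − (224 - 5Q) = 42, so Q' = 36.
Then Pb = 224 − 5·36 = 44 and Ps = 77 + 0.25·36 = 86.
ΔCS = ½(28 + 36)(84 − 44) = 1280; ΔPS = ½(28 + 36)(86 − 84) = 64.
Government spending = 42 × 36 = 1512.
DWL = ½ × 42 × (36 − 28) = 168; fraction = 168 / 1512 = 1/9.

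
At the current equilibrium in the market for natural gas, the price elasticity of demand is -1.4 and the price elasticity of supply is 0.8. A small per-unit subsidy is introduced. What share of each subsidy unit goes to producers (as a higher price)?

Producer share = 7/11

For a small subsidy around the equilibrium, the benefit split depends on the relative slopes, which at a point are proportional to the elasticities.
Buyer share = εs/(εs + |εd|) = 0.8/(0.8 + 1.4) = 4/11; seller share = |εd|/(εs + |εd|) = 7/11.
So producers capture 7/11 of the subsidy.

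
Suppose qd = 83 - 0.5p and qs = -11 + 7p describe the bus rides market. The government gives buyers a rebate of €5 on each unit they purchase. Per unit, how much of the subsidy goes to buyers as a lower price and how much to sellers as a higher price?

Pre-subsidy: 83 - 0.5p = -11 + 7p gives p* = 188/15, q* = 1151/15.
With the rebate, buyers effectively pay pb = ps − 5, where ps is the price sellers receive.
Demand in terms of ps becomes qd = 83 − 0.5(ps − 5) = 85.5 - 0.5ps. Setting this equal to supply: 85.5 - 0.5ps = -11 + 7ps, so ps = 193/15.
Buyers pay pb = 193/15 − 5 = 118/15; q' = -11 + 7·(193/15) = 1186/15.
Buyers' price falls by p* − pb = 188/15 − 118/15 = 14/3; sellers' price rises by ps − p* = 193/15 − 188/15 = 1/3.

Buyers gain 14/3 per unit; sellers gain 1/3 per unit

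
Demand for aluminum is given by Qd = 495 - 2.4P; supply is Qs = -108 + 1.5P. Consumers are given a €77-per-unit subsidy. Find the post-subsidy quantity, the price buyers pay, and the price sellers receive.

Q' = 195; buyers pay €125; sellers receive €202

Pre-subsidy: 495 - 2.4P = -108 + 1.5P gives P* = 2010/13, Q* = 1611/13.
With the rebate, buyers effectively pay Pb = Ps − 77, where Ps is the price sellers receive.
Demand in terms of Ps becomes Qd = 495 − 2.4(Ps − 77) = 679.8 - 2.4Ps. Setting this equal to supply: 679.8 - 2.4Ps = -108 + 1.5Ps, so Ps = 202.
Buyers pay Pb = 202 − 77 = 125; Q' = -108 + 1.5·202 = 195.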